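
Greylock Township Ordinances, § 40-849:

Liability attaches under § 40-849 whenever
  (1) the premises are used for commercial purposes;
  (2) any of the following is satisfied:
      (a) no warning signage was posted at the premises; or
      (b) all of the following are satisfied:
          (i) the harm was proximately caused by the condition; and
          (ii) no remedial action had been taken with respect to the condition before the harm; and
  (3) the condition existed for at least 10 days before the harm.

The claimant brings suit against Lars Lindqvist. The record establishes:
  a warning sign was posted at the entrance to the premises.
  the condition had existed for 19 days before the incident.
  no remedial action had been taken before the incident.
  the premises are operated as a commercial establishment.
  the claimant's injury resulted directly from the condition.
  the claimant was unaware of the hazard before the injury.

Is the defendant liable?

(1) commercial use — holds.
(a) no signage posted — not satisfied.
(i) proximate cause — met.
(ii) no remedial action — met.
(b) = T AND T = true.
(2) = F OR T = true.
(3) condition ≥10 days old — holds.
Overall: T AND T AND T → true.

Yes — liable.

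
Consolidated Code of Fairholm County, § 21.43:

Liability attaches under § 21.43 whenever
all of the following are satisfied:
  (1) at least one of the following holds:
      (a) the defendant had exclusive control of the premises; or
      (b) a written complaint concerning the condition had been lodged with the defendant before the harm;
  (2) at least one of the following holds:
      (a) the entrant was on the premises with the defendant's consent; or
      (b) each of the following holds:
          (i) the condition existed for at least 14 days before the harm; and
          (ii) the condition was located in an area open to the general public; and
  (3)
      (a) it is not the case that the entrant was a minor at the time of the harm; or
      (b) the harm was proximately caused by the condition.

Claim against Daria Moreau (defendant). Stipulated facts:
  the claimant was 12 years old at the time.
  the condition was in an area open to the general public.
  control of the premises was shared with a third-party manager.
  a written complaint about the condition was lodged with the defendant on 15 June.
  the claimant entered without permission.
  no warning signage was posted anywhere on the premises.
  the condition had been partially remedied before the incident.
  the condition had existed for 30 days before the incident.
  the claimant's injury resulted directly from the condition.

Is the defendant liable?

(a) exclusive control — not satisfied.
(b) complaint lodged — satisfied.
(1) = F OR T = true.
(a) consent to enter — not met.
(i) condition ≥14 days old — met.
(ii) public area — holds.
So (b) is satisfied (T AND T).
(2) = F OR T = true.
(a) not (entrant a minor) — not satisfied.
(b) proximate cause — satisfied.
(3): F OR T → true.
Overall = T AND T AND T = true.

Yes — liable.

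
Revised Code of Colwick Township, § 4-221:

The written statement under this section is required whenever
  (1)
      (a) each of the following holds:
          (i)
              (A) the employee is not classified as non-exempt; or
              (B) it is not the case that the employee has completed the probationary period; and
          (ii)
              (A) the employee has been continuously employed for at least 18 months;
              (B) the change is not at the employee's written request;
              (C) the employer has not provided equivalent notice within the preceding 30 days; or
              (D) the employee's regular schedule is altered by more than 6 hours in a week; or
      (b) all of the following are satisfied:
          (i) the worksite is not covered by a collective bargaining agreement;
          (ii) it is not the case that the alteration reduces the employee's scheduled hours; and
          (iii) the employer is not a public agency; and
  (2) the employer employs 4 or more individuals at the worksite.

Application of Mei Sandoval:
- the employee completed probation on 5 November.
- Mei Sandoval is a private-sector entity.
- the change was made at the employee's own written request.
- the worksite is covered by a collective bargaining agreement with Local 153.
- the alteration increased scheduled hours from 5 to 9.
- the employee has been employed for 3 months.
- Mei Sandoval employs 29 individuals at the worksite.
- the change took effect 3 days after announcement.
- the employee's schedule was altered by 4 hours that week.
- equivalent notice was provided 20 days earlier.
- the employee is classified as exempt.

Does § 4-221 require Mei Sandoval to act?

(A) not (non-exempt) — met.
(B) not (past probation) — not met.
So (i) is satisfied (T OR F).
(A) tenure ≥ 18 mo. — fails.
(B) not employee-requested — not satisfied.
(C) no recent notice — fails.
(D) schedule shift > 6h — fails.
(ii) = F OR F OR F OR F = false.
(a) = T AND F = false.
(i) no CBA — fails.
(ii) not (hours reduced) — holds.
(iii) not (public agency) — satisfied.
(b) = F AND T AND T = false.
So (1) is not satisfied (F OR F).
(2) ≥ 4 at site — satisfied.
Overall: F AND T → false.

No — not required.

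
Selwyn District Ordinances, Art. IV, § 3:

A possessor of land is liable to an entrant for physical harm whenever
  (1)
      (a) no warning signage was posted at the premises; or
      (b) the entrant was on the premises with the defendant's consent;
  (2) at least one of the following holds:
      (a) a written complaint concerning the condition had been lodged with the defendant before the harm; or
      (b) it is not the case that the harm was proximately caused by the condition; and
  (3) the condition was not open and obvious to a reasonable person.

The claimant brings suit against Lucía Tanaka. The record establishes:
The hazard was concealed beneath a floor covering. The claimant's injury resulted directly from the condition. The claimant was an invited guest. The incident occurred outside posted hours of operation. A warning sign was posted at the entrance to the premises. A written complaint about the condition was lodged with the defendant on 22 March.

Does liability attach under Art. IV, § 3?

Yes — liable.

(a) no signage posted — not met.
(b) consent to enter — satisfied.
So (1) is satisfied (F OR T).
(a) complaint lodged — met.
(b) not (proximate cause) — not met.
(2) = T OR F = true.
(3) not open/obvious — holds.
Overall = T AND T AND T = true.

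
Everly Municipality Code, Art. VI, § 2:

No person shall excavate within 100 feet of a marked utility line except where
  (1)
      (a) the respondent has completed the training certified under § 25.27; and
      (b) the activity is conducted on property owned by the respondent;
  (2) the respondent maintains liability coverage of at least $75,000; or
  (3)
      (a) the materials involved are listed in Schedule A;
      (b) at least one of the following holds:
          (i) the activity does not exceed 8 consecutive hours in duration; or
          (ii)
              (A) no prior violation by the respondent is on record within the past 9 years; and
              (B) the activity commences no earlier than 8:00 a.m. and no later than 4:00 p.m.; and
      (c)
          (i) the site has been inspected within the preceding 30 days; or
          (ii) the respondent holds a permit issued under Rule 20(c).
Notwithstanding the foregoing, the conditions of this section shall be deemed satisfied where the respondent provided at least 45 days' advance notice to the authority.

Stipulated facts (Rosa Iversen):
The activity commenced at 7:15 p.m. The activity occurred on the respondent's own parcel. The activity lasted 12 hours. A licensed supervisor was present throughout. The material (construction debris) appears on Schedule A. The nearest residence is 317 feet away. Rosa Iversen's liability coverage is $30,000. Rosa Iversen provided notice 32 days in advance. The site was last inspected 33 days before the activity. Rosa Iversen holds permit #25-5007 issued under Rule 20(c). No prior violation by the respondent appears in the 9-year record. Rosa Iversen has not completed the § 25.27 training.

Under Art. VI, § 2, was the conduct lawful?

No — unlawful.

(a) training certified — not met.
(b) own property — met.
(1): F AND T → false.
(2) coverage ≥ $75,000 — not met.
(a) Schedule A material — holds.
(i) ≤ 8 hrs duration — not satisfied.
(A) no prior violation — satisfied.
(B) start within hours — fails.
So (ii) is not satisfied (T AND F).
(b) = F OR F = false.
(i) site inspected — not satisfied.
(ii) holds permit — met.
So (c) is satisfied (F OR T).
So (3) is not satisfied (T AND F AND T).
So Overall is not satisfied (F OR F OR F).
Exception (≥45 days' notice) — not satisfied.
Result: main false OR exception false → false.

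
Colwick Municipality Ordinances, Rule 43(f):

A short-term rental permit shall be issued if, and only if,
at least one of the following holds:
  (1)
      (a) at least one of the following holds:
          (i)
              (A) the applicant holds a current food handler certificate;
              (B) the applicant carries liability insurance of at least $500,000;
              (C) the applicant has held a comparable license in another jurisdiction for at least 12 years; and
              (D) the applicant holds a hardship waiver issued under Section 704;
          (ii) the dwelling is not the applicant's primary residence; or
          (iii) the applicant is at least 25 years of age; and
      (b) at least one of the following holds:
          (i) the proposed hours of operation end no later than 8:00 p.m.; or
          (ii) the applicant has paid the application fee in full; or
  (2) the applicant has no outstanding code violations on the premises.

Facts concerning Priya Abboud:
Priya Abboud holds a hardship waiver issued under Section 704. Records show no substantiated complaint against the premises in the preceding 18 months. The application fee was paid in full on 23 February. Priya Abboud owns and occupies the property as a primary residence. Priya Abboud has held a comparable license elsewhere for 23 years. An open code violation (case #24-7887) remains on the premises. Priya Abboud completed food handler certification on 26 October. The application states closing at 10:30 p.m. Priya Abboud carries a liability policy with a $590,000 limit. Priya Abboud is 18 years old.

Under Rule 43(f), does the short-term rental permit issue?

(A) food handler cert. — satisfied.
(B) insurance ≥ $500,000 — satisfied.
(C) prior license ≥ 12 yr — satisfied.
(D) hardship waiver — holds.
So (i) is satisfied (T AND T AND T AND T).
(ii) not (primary residence) — fails.
(iii) age ≥ 25 — not met.
(a) = T OR F OR F = true.
(i) closes by 8 p.m. — not met.
(ii) fee paid — met.
(b) = F OR T = true.
(1): T AND T → true.
(2) no code violations — fails.
Overall: T OR F → true.

Yes — granted.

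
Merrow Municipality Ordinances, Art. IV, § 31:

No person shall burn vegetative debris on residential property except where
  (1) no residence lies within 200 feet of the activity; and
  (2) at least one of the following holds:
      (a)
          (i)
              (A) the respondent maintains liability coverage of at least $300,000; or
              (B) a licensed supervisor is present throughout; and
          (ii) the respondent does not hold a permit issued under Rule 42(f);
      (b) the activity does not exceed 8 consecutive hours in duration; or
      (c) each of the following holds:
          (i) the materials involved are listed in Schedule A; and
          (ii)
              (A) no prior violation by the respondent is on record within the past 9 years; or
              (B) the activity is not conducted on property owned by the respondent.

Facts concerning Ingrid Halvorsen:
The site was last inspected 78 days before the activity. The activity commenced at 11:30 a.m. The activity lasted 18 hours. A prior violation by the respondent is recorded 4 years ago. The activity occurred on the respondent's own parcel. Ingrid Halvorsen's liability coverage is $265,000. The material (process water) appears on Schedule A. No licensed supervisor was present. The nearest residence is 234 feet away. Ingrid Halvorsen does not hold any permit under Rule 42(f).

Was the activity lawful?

No — unlawful.

(1) no residence in 200 ft — holds.
(A) coverage ≥ $300,000 — not satisfied.
(B) supervisor present — not satisfied.
(i): F OR F → false.
(ii) not (holds permit) — met.
So (a) is not satisfied (F AND T).
(b) ≤ 8 hrs duration — not satisfied.
(i) Schedule A material — satisfied.
(A) no prior violation — not satisfied.
(B) not (own property) — fails.
(ii): F OR F → false.
(c): T AND F → false.
(2) = F OR F OR F = false.
Overall: T AND F → false.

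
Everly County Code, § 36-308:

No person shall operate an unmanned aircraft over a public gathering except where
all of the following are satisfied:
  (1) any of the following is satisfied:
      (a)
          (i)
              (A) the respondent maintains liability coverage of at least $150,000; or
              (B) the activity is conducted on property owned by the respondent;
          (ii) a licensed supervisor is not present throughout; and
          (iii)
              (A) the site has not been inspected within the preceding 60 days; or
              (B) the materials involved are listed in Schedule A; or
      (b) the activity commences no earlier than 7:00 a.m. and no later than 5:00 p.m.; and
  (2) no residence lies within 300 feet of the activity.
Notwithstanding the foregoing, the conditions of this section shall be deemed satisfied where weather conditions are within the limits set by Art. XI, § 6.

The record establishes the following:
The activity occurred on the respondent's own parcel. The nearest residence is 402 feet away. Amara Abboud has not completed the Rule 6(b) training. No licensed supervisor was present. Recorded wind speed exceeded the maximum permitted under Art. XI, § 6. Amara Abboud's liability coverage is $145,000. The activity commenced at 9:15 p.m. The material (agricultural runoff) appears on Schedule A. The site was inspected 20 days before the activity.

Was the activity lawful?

(A) coverage ≥ $150,000 — not satisfied.
(B) own property — satisfied.
So (i) is satisfied (F OR T).
(ii) not (supervisor present) — holds.
(A) not (site inspected) — not met.
(B) Schedule A material — met.
(iii) = F OR T = true.
(a): T AND T AND T → true.
(b) start within hours — not met.
So (1) is satisfied (T OR F).
(2) no residence in 300 ft — met.
Overall = T AND T = true.
Exception (weather ok) — not satisfied.
Result: main true OR exception false → true.

Yes — lawful.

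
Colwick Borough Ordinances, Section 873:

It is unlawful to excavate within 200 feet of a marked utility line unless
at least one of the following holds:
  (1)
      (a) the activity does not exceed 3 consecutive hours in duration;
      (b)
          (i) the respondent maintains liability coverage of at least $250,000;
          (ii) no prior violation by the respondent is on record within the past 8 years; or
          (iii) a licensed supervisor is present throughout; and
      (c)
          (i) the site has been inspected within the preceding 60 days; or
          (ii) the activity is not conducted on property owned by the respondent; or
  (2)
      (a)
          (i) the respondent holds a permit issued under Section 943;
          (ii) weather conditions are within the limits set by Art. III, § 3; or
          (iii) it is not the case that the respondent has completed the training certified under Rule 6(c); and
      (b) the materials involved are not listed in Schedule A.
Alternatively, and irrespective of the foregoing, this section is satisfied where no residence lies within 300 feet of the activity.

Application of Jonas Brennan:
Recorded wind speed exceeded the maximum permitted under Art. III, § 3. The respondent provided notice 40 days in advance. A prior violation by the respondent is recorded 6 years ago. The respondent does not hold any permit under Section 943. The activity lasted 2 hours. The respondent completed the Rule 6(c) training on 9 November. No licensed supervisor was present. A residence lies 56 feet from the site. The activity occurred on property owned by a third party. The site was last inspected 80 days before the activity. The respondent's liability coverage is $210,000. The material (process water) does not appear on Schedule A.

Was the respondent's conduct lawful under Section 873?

No — unlawful.

(a) ≤ 3 hrs duration — met.
(i) coverage ≥ $250,000 — not met.
(ii) no prior violation — not met.
(iii) supervisor present — not met.
(b): F OR F OR F → false.
(i) site inspected — not satisfied.
(ii) not (own property) — holds.
(c) = F OR T = true.
(1) = T AND F AND T = false.
(i) holds permit — not met.
(ii) weather ok — not satisfied.
(iii) not (training certified) — not satisfied.
(a) = F OR F OR F = false.
(b) not (Schedule A material) — satisfied.
(2): F AND T → false.
Overall: F OR F → false.
Exception (no residence in 300 ft) — not satisfied.
Result: main false OR exception false → false.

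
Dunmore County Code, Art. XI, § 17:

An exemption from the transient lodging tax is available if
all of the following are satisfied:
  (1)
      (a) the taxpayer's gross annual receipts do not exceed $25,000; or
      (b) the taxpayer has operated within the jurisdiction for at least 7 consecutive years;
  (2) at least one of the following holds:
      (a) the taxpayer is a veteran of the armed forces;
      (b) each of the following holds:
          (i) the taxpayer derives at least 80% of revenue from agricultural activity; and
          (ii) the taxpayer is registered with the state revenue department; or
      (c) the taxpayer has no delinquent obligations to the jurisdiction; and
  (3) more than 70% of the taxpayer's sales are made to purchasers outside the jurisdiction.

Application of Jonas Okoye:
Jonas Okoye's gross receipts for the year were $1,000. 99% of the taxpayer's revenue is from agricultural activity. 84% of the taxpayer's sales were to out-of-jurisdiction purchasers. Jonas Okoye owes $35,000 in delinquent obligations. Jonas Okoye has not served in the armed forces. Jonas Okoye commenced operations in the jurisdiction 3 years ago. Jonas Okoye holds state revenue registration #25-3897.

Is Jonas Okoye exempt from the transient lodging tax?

Yes — exempt.

(a) receipts ≤ $25,000 — satisfied.
(b) ≥ 7 yrs in jurisdiction — not met.
So (1) is satisfied (T OR F).
(a) veteran — not met.
(i) ≥80% agricultural — satisfied.
(ii) state-registered — met.
So (b) is satisfied (T AND T).
(c) no delinquency — fails.
So (2) is satisfied (F OR T OR F).
(3) >70% out-of-jur. sales — met.
Overall: T AND T AND T → true.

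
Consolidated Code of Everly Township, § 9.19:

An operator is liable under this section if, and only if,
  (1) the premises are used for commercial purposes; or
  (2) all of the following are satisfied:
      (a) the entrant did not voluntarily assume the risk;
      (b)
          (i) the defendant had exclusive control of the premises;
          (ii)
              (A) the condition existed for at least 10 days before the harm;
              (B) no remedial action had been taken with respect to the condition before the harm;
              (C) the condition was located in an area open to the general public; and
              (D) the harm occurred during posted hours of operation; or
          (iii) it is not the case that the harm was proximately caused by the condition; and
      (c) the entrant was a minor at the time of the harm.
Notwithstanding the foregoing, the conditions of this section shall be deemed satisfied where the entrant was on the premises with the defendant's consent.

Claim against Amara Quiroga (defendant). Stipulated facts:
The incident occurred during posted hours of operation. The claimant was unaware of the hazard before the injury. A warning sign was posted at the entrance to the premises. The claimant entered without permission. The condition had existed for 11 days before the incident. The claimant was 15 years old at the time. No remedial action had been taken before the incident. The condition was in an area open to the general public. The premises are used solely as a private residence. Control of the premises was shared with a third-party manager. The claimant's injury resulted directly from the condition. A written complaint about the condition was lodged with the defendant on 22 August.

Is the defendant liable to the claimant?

(1) commercial use — fails.
(a) no assumed risk — met.
(i) exclusive control — fails.
(A) condition ≥10 days old — satisfied.
(B) no remedial action — holds.
(C) public area — holds.
(D) during posted hours — met.
(ii) = T AND T AND T AND T = true.
(iii) not (proximate cause) — not met.
So (b) is satisfied (F OR T OR F).
(c) entrant a minor — met.
(2) = T AND T AND T = true.
So Overall is satisfied (F OR T).
Exception (consent to enter) — not satisfied.
Result: main true OR exception false → true.

Yes — liable.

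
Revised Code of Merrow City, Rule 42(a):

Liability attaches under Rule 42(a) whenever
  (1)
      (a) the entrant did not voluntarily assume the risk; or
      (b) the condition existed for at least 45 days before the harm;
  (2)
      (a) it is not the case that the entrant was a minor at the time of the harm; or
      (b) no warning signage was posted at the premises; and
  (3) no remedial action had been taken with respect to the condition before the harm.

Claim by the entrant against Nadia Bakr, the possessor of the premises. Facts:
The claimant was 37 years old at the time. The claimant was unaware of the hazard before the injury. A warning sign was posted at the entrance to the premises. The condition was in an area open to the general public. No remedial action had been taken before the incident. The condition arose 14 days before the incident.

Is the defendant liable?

(a) no assumed risk — satisfied.
(b) condition ≥45 days old — not satisfied.
(1): T OR F → true.
(a) not (entrant a minor) — satisfied.
(b) no signage posted — not satisfied.
(2) = T OR F = true.
(3) no remedial action — holds.
Overall = T AND T AND T = true.

Yes — liable.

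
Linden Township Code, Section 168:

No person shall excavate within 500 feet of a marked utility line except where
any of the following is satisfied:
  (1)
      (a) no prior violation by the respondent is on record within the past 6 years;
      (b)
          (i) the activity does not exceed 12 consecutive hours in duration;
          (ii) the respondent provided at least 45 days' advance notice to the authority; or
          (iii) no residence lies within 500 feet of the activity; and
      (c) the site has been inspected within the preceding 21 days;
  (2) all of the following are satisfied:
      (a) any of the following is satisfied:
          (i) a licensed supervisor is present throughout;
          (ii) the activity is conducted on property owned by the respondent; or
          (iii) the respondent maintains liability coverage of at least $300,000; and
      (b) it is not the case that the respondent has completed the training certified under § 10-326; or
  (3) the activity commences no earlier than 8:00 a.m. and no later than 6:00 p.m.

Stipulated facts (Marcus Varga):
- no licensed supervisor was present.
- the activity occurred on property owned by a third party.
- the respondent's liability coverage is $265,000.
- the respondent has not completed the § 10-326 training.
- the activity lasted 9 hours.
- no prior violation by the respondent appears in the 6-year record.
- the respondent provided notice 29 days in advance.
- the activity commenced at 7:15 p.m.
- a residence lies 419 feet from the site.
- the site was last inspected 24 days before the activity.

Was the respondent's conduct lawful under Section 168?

(a) no prior violation — met.
(i) ≤ 12 hrs duration — holds.
(ii) ≥45 days' notice — not met.
(iii) no residence in 500 ft — not satisfied.
(b): T OR F OR F → true.
(c) site inspected — not met.
(1) = T AND T AND F = false.
(i) supervisor present — fails.
(ii) own property — not met.
(iii) coverage ≥ $300,000 — not met.
So (a) is not satisfied (F OR F OR F).
(b) not (training certified) — met.
(2) = F AND T = false.
(3) start within hours — fails.
Overall: F OR F OR F → false.

No — unlawful.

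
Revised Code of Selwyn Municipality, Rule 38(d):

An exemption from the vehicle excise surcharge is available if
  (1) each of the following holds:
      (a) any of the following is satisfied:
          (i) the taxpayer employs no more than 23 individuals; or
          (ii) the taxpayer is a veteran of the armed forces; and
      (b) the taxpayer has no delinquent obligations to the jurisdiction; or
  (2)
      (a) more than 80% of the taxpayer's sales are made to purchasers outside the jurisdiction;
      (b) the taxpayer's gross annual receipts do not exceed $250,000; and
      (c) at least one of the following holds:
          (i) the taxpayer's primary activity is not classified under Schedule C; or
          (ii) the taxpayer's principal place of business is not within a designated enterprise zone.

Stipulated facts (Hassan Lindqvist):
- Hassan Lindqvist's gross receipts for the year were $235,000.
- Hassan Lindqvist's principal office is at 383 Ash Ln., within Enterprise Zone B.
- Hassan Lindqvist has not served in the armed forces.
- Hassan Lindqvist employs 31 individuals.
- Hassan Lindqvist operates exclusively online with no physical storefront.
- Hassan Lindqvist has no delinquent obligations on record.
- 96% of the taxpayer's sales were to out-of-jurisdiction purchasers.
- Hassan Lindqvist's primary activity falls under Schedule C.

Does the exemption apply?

No — not exempt.

(i) ≤ 23 employees — not met.
(ii) veteran — not met.
(a): F OR F → false.
(b) no delinquency — satisfied.
(1): F AND T → false.
(a) >80% out-of-jur. sales — holds.
(b) receipts ≤ $250,000 — met.
(i) not (Schedule C activity) — not satisfied.
(ii) not (in enterprise zone) — not satisfied.
So (c) is not satisfied (F OR F).
(2) = T AND T AND F = false.
Overall: F OR F → false.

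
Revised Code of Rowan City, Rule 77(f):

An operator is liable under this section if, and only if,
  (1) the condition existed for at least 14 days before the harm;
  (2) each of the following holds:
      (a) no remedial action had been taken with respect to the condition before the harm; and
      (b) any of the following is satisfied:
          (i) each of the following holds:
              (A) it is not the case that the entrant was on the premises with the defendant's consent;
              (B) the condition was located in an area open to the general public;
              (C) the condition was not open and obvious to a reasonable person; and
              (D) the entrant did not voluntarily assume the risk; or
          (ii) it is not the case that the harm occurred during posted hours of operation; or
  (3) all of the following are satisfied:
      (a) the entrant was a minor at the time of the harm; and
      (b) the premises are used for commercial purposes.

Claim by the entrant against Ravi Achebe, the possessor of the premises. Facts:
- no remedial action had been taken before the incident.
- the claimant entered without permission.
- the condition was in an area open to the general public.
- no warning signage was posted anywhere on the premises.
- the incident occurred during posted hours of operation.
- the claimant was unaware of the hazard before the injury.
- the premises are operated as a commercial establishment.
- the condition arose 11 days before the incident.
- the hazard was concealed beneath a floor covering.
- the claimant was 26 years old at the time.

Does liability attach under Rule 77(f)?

(1) condition ≥14 days old — not met.
(a) no remedial action — satisfied.
(A) not (consent to enter) — met.
(B) public area — holds.
(C) not open/obvious — met.
(D) no assumed risk — satisfied.
(i): T AND T AND T AND T → true.
(ii) not (during posted hours) — not met.
(b): T OR F → true.
So (2) is satisfied (T AND T).
(a) entrant a minor — not met.
(b) commercial use — holds.
(3): F AND T → false.
So Overall is satisfied (F OR T OR F).

Yes — liable.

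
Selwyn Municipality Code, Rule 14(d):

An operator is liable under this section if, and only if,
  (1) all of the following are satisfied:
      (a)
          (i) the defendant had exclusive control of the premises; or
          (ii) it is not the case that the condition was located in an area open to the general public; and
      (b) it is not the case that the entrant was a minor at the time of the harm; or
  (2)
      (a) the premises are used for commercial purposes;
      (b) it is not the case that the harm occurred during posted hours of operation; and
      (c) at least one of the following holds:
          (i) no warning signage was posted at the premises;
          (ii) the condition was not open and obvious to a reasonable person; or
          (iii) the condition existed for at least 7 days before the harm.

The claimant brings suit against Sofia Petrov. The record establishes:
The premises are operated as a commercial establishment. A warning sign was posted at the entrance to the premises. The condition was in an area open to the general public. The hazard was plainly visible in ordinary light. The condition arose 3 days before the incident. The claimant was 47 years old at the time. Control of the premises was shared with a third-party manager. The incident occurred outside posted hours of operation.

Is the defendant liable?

(i) exclusive control — fails.
(ii) not (public area) — fails.
(a): F OR F → false.
(b) not (entrant a minor) — holds.
So (1) is not satisfied (F AND T).
(a) commercial use — satisfied.
(b) not (during posted hours) — holds.
(i) no signage posted — fails.
(ii) not open/obvious — fails.
(iii) condition ≥7 days old — not satisfied.
So (c) is not satisfied (F OR F OR F).
(2) = T AND T AND F = false.
Overall: F OR F → false.

No — not liable.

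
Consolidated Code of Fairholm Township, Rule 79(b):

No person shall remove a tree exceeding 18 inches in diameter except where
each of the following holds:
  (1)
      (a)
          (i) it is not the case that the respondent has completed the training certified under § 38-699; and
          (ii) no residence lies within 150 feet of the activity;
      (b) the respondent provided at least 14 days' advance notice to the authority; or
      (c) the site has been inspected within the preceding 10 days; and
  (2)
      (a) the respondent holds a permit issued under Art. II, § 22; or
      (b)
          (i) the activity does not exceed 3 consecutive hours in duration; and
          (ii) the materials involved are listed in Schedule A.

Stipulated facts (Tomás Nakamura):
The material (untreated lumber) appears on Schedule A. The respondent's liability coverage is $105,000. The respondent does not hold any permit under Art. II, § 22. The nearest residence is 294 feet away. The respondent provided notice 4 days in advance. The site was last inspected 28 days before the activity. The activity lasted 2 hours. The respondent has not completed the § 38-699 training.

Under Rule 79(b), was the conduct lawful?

(i) not (training certified) — met.
(ii) no residence in 150 ft — met.
(a): T AND T → true.
(b) ≥14 days' notice — not met.
(c) site inspected — not met.
(1) = T OR F OR F = true.
(a) holds permit — not met.
(i) ≤ 3 hrs duration — satisfied.
(ii) Schedule A material — met.
(b) = T AND T = true.
So (2) is satisfied (F OR T).
Overall = T AND T = true.

Yes — lawful.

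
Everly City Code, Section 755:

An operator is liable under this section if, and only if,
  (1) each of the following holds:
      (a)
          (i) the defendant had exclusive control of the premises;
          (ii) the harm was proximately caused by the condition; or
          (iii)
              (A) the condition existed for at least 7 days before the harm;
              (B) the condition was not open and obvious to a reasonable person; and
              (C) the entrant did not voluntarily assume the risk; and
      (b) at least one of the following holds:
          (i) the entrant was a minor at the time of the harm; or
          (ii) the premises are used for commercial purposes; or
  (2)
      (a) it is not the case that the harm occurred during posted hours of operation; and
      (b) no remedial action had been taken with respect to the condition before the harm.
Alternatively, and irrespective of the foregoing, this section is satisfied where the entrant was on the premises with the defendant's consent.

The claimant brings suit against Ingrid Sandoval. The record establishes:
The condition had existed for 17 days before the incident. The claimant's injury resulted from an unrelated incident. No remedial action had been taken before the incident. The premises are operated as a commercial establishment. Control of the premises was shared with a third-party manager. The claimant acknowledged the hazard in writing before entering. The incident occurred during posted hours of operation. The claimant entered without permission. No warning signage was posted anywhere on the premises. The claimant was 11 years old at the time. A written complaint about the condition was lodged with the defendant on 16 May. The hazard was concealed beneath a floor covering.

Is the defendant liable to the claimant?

No — not liable.

(i) exclusive control — not met.
(ii) proximate cause — fails.
(A) condition ≥7 days old — holds.
(B) not open/obvious — met.
(C) no assumed risk — not met.
(iii): T AND T AND F → false.
(a): F OR F OR F → false.
(i) entrant a minor — met.
(ii) commercial use — met.
(b) = T OR T = true.
(1): F AND T → false.
(a) not (during posted hours) — fails.
(b) no remedial action — holds.
So (2) is not satisfied (F AND T).
Overall = F OR F = false.
Exception (consent to enter) — not satisfied.
Result: main false OR exception false → false.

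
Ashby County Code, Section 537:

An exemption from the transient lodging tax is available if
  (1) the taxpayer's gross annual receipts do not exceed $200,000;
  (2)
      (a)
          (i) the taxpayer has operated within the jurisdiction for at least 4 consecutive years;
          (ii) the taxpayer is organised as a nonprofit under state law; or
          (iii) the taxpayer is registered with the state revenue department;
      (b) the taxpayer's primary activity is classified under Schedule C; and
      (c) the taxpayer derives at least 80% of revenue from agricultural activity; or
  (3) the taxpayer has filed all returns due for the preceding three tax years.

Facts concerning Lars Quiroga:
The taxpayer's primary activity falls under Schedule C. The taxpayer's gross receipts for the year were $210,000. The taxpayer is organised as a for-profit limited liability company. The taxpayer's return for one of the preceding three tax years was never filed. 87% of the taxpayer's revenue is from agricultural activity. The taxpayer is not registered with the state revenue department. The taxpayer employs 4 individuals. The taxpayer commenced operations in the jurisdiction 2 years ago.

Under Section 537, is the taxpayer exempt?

(1) receipts ≤ $200,000 — not satisfied.
(i) ≥ 4 yrs in jurisdiction — not satisfied.
(ii) nonprofit — not met.
(iii) state-registered — not satisfied.
(a): F OR F OR F → false.
(b) Schedule C activity — met.
(c) ≥80% agricultural — satisfied.
So (2) is not satisfied (F AND T AND T).
(3) returns current — not satisfied.
So Overall is not satisfied (F OR F OR F).

No — not exempt.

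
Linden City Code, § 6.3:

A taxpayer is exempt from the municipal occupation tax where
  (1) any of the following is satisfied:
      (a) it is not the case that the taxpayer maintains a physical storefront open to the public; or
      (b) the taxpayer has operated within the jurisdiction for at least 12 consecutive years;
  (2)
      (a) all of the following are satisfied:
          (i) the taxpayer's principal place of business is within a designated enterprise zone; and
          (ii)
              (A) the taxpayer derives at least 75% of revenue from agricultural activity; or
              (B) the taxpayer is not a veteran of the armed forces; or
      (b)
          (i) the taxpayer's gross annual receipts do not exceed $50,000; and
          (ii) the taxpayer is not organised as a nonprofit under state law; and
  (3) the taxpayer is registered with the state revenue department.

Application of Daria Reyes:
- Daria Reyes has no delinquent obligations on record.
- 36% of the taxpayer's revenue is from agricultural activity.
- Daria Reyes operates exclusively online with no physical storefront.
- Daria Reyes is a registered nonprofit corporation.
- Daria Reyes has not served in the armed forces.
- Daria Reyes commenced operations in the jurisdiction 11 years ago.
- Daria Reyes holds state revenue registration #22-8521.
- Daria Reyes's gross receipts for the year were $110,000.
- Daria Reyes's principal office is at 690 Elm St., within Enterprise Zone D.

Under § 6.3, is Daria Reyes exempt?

(a) not (has storefront) — met.
(b) ≥ 12 yrs in jurisdiction — not satisfied.
(1): T OR F → true.
(i) in enterprise zone — holds.
(A) ≥75% agricultural — not satisfied.
(B) not (veteran) — holds.
(ii) = F OR T = true.
(a) = T AND T = true.
(i) receipts ≤ $50,000 — not satisfied.
(ii) not (nonprofit) — not met.
(b): F AND F → false.
(2) = T OR F = true.
(3) state-registered — satisfied.
So Overall is satisfied (T AND T AND T).

Yes — exempt.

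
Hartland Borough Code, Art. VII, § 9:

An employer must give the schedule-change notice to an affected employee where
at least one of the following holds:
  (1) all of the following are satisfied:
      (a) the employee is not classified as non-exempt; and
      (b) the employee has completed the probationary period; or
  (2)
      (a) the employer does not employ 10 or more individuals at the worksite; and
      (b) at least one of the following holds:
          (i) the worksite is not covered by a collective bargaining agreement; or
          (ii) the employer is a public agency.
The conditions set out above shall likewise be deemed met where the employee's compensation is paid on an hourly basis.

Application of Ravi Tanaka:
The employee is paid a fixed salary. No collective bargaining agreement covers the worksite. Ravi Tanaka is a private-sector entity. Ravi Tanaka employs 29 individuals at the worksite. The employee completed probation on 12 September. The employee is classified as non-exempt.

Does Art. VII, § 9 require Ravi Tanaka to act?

(a) not (non-exempt) — not satisfied.
(b) past probation — holds.
(1) = F AND T = false.
(a) not (≥ 10 at site) — not met.
(i) no CBA — satisfied.
(ii) public agency — fails.
(b): T OR F → true.
(2): F AND T → false.
So Overall is not satisfied (F OR F).
Exception (hourly-paid) — not satisfied.
Result: main false OR exception false → false.

No — not required.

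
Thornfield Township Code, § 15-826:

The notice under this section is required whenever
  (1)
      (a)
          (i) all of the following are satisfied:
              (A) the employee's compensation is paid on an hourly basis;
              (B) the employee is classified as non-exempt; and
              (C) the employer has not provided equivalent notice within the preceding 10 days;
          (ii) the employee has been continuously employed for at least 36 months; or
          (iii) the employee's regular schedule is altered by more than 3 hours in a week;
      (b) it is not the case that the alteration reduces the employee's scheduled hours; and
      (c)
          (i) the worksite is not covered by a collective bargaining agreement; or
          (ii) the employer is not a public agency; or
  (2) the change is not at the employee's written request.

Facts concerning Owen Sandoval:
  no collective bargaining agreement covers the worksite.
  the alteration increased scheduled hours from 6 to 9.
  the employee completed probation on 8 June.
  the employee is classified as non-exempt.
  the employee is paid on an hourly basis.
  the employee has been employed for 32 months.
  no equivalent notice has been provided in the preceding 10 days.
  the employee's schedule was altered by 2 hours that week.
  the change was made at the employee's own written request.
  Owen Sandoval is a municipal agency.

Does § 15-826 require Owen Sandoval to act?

Yes — required.

(A) hourly-paid — met.
(B) non-exempt — satisfied.
(C) no recent notice — satisfied.
(i): T AND T AND T → true.
(ii) tenure ≥ 36 mo. — not met.
(iii) schedule shift > 3h — not satisfied.
(a) = T OR F OR F = true.
(b) not (hours reduced) — holds.
(i) no CBA — holds.
(ii) not (public agency) — not satisfied.
(c) = T OR F = true.
(1): T AND T AND T → true.
(2) not employee-requested — not satisfied.
Overall = T OR F = true.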